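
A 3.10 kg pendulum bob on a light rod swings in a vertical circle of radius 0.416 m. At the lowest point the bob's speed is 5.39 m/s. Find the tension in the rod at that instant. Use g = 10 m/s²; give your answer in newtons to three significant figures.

247 N

At the lowest point, T points up (toward the centre) and the weight mg points down (away from the centre), so the net inward force is T − mg = mv²/r.
T = m(v²/r + g) = 3.10 × ((5.39)²/0.416 + 10.0) = 3.10 × (69.84 + 10.0) = 3.10 × 79.84 = 247.5 N.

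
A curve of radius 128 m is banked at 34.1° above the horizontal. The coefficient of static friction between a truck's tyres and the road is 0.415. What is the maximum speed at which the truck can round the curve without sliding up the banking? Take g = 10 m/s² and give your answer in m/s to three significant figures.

At the maximum speed, friction acts down the slope at its limiting value f = μN. Radially (horizontal, toward centre): N sinθ + μN cosθ = mv²/r. Vertically: N cosθ − μN sinθ = mg.
Dividing: v² = r g (sinθ + μcosθ)/(cosθ − μsinθ).
sinθ + μcosθ = 0.5606 + 0.415×0.8281 = 0.9043; cosθ − μsinθ = 0.8281 − 0.415×0.5606 = 0.5954.
v² = 128 × 10.0 × 0.9043/0.5954 = 1944 m²/s², so v = 44.09 m/s.

44.1 m/s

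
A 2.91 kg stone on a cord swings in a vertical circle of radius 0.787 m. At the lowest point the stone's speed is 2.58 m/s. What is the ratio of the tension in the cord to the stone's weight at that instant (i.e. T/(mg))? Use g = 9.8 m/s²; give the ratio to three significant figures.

At the bottom, T − mg = mv²/r, so T = m(v²/r + g) and T/(mg) = v²/(rg) + 1 = (2.58)²/(0.787 × 9.8) + 1 = 0.8631 + 1 = 1.863.

1.86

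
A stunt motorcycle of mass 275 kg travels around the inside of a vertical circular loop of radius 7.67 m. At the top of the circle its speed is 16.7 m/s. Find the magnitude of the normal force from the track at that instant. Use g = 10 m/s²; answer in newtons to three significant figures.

7250 N

At the top, both N and the weight mg point inward (toward the centre), so N + mg = mv²/r.
N = m(v²/r − g) = 275 × ((16.7)²/7.67 − 10.0) = 275 × (36.36 − 10.0) = 275 × 26.36 = 7249 N.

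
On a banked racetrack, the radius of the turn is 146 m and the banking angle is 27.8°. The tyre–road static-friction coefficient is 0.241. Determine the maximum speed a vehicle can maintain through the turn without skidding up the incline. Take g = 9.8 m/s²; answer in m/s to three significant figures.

At the maximum speed, friction acts down the slope at its limiting value f = μN. Radially (horizontal, toward centre): N sinθ + μN cosθ = mv²/r. Vertically: N cosθ − μN sinθ = mg.
Dividing: v² = r g (sinθ + μcosθ)/(cosθ − μsinθ).
sinθ + μcosθ = 0.4664 + 0.241×0.8846 = 0.6796; cosθ − μsinθ = 0.8846 − 0.241×0.4664 = 0.7722.
v² = 146 × 9.8 × 0.6796/0.7722 = 1259 m²/s², so v = 35.49 m/s.

35.5 m/s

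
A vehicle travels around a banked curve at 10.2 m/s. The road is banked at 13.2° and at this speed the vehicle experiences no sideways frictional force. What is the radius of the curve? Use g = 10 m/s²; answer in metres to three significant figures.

Frictionless banking: tanθ = v²/(rg), so r = v²/(g tanθ).
r = (10.2)²/(10.0 × tan 13.2°) = 104.0/(10.0 × 0.2345) = 104.0/2.345 = 44.36 m.

44.4 m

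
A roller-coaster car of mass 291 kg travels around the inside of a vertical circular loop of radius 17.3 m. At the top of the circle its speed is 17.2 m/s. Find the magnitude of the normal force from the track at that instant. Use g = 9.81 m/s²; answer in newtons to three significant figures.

2120 N

At the top, both N and the weight mg point inward (toward the centre), so N + mg = mv²/r.
N = m(v²/r − g) = 291 × ((17.2)²/17.3 − 9.81) = 291 × (17.10 − 9.81) = 291 × 7.291 = 2122 N.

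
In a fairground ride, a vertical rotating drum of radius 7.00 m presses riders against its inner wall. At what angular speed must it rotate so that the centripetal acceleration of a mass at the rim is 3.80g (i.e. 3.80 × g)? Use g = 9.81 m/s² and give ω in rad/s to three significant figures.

2.31 rad/s

Centripetal acceleration a_c = ω²r. Setting ω²r = 3.80g:
ω = √(3.80g / r) = √(3.80 × 9.81 / 7.00) = √5.325 = 2.308 rad/s.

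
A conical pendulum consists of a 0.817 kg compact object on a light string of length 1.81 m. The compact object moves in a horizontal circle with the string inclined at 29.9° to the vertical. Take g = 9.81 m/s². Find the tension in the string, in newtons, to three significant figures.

Vertically the bob has no acceleration, so T cosθ = mg.
T = mg/cosθ = 0.817 × 9.81 / cos 29.9° = 8.015/0.8669 = 9.245 N.

9.25 N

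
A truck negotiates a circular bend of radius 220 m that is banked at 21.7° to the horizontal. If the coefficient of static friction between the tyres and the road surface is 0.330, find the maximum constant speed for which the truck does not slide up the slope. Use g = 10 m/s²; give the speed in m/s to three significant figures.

42.9 m/s

At the maximum speed, friction acts down the slope at its limiting value f = μN. Radially (horizontal, toward centre): N sinθ + μN cosθ = mv²/r. Vertically: N cosθ − μN sinθ = mg.
Dividing: v² = r g (sinθ + μcosθ)/(cosθ − μsinθ).
sinθ + μcosθ = 0.3697 + 0.330×0.9291 = 0.6764; cosθ − μsinθ = 0.9291 − 0.330×0.3697 = 0.8071.
v² = 220 × 10.0 × 0.6764/0.8071 = 1844 m²/s², so v = 42.94 m/s.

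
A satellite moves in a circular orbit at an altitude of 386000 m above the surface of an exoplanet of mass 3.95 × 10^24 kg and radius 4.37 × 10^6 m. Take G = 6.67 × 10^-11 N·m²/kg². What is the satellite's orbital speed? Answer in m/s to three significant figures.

7440 m/s

Orbital radius r = R + h = 4.37 × 10^6 + 386000 = 4.756 × 10^6 m.
Gravity supplies the centripetal force: G M m / r² = m v² / r, so v = √(GM/r).
v = √(6.67 × 10^-11 × 3.95 × 10^24 / 4.756 × 10^6) = √(5.540 × 10^7) = 7443 m/s.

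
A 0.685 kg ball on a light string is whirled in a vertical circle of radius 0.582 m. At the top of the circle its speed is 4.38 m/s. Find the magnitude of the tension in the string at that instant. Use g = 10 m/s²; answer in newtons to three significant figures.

At the top, both T and the weight mg point inward (toward the centre), so T + mg = mv²/r.
T = m(v²/r − g) = 0.685 × ((4.38)²/0.582 − 10.0) = 0.685 × (32.96 − 10.0) = 0.685 × 22.96 = 15.73 N.

15.7 N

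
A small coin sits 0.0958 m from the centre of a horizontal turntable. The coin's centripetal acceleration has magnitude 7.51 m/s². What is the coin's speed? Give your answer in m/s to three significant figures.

a_c = v²/r ⇒ v = √(a_c · r) = √(7.51 × 0.0958) = √0.7195 = 0.8482 m/s.

0.848 m/s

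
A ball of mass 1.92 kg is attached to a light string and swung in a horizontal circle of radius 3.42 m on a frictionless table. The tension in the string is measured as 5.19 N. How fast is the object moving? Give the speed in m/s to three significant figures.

T = m v²/r ⇒ v = √(T r / m) = √(5.19 × 3.42 / 1.92) = √9.245 = 3.041 m/s.

3.04 m/s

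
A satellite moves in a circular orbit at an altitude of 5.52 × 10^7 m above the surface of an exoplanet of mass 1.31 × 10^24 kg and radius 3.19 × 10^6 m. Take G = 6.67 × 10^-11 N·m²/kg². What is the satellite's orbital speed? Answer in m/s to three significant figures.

1220 m/s

Orbital radius r = R + h = 3.19 × 10^6 + 5.52 × 10^7 = 5.839 × 10^7 m.
Gravity supplies the centripetal force: G M m / r² = m v² / r, so v = √(GM/r).
v = √(6.67 × 10^-11 × 1.31 × 10^24 / 5.839 × 10^7) = √(1.496 × 10^6) = 1223 m/s.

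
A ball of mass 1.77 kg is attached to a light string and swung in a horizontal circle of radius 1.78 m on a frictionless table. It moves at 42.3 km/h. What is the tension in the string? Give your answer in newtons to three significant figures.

137 N

v = 42.3 km/h = 42.3/3.6 = 11.75 m/s.
The tension is the only horizontal force, so it supplies the full centripetal force: T = m v²/r = 1.77 × (11.75)²/1.78 = 1.77 × 138.1/1.78 = 137.3 N.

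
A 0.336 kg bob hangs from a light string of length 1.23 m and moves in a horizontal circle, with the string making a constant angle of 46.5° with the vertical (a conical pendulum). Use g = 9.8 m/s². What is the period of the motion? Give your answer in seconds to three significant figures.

r = L sinθ = 0.8922 m. From T sinθ = mω²r and T cosθ = mg: tanθ = ω²r/g, so ω² = g tanθ / r = g/(L cosθ).
ω = √(g/(L cosθ)) = √(9.8/(1.23 × 0.6884)) = √11.57 = 3.402 rad/s.
Period = 2π/ω = 1.847 s.

1.85 s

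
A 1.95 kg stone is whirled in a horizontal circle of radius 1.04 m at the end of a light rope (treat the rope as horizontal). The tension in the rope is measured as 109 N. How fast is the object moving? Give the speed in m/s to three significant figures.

7.62 m/s

T = m v²/r ⇒ v = √(T r / m) = √(109 × 1.04 / 1.95) = √58.13 = 7.625 m/s.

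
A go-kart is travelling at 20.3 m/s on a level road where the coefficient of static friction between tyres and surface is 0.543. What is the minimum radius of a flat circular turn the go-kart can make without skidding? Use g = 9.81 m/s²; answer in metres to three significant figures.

77.4 m

At the limit, μ_s m g = m v²/r, so r_min = v²/(μ_s g) = (20.3)²/(0.543 × 9.81) = 412.1/5.327 = 77.36 m.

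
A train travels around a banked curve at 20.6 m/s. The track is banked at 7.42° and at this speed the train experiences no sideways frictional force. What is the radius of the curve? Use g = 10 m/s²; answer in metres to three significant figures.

326 m

Frictionless banking: tanθ = v²/(rg), so r = v²/(g tanθ).
r = (20.6)²/(10.0 × tan 7.42°) = 424.4/(10.0 × 0.1302) = 424.4/1.302 = 325.8 m.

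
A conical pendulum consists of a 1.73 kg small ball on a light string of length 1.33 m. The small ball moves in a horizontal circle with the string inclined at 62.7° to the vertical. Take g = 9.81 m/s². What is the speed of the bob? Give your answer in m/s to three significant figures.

The radius of the circle is r = L sinθ = 1.33 × sin 62.7° = 1.182 m.
Horizontally T sinθ = mv²/r and vertically T cosθ = mg, so tanθ = v²/(rg).
v = √(r g tanθ) = √(1.182 × 9.81 × 1.937) = √22.46 = 4.740 m/s.

4.74 m/s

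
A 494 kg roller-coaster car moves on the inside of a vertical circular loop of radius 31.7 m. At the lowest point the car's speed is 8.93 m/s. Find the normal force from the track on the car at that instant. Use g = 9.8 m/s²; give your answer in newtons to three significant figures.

6080 N

At the lowest point, N points up (toward the centre) and the weight mg points down (away from the centre), so the net inward force is N − mg = mv²/r.
N = m(v²/r + g) = 494 × ((8.93)²/31.7 + 9.8) = 494 × (2.516 + 9.8) = 494 × 12.32 = 6084 N.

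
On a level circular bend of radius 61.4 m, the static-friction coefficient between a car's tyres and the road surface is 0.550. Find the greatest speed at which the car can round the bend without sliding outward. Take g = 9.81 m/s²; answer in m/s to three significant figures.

18.2 m/s

Friction provides the centripetal force on a flat curve. At maximum speed it is at its limiting value: μ_s m g = m v²/r.
Mass cancels: v_max = √(μ_s g r) = √(0.550 × 9.81 × 61.4) = √331.3 = 18.20 m/s.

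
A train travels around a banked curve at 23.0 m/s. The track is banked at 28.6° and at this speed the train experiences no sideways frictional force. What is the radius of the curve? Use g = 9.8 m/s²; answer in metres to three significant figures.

99.0 m

Frictionless banking: tanθ = v²/(rg), so r = v²/(g tanθ).
r = (23.0)²/(9.8 × tan 28.6°) = 529.0/(9.8 × 0.5452) = 529.0/5.343 = 99.01 m.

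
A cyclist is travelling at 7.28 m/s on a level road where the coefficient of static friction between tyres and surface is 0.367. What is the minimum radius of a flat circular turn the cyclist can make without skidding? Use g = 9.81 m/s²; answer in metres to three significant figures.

At the limit, μ_s m g = m v²/r, so r_min = v²/(μ_s g) = (7.28)²/(0.367 × 9.81) = 53.00/3.600 = 14.72 m.

14.7 m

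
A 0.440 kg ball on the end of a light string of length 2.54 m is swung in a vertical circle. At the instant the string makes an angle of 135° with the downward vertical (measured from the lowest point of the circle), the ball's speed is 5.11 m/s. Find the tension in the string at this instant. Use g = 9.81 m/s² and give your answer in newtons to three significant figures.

1.47 N

Take the radial direction toward the centre of the circle as positive. The component of the weight along the string toward the centre is −mg cos φ (φ measured from the bottom), so Newton's second law along the string gives T − mg cos φ = m v²/r.
cos 135° = -0.7071, so T = m(v²/r + g cos φ) = 0.440 × ((5.11)²/2.54 + 9.81 × -0.7071) = 0.440 × (10.28 + (-6.937)) = 0.440 × 3.344 = 1.471 N.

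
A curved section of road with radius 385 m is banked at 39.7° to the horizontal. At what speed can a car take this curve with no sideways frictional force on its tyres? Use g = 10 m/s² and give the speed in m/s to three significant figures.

56.5 m/s

On a frictionless banked curve, N sinθ = mv²/r and N cosθ = mg, so tanθ = v²/(rg).
v = √(r g tanθ) = √(385 × 10.0 × tan 39.7°) = √(385 × 10.0 × 0.8302) = √3196 = 56.54 m/s.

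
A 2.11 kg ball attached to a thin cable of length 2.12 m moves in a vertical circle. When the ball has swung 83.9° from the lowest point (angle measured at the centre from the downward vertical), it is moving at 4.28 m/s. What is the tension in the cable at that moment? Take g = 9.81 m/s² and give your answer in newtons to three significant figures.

20.4 N

Take the radial direction toward the centre of the circle as positive. The component of the weight along the string toward the centre is −mg cos φ (φ measured from the bottom), so Newton's second law along the string gives T − mg cos φ = m v²/r.
cos 83.9° = 0.1063, so T = m(v²/r + g cos φ) = 2.11 × ((4.28)²/2.12 + 9.81 × 0.1063) = 2.11 × (8.641 + (1.042)) = 2.11 × 9.683 = 20.43 N.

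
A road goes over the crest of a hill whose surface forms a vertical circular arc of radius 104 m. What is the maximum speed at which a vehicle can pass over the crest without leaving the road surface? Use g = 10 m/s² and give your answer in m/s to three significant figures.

At the crest the centre of the circle is below the vehicle, so the net downward (centripetal) force is mg − N = mv²/r.
The vehicle leaves the road when N → 0, giving v_max = √(g r) = √(10.0 × 104) = 32.25 m/s.

32.2 m/s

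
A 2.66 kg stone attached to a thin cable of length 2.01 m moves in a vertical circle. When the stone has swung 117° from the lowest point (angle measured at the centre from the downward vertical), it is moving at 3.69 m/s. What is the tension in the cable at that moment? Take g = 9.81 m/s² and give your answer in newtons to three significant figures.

6.17 N

Take the radial direction toward the centre of the circle as positive. The component of the weight along the string toward the centre is −mg cos φ (φ measured from the bottom), so Newton's second law along the string gives T − mg cos φ = m v²/r.
cos 117° = -0.4540, so T = m(v²/r + g cos φ) = 2.66 × ((3.69)²/2.01 + 9.81 × -0.4540) = 2.66 × (6.774 + (-4.454)) = 2.66 × 2.321 = 6.173 N.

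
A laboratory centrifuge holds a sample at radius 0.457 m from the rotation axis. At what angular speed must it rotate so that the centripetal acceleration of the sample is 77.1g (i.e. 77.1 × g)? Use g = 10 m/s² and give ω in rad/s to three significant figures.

Centripetal acceleration a_c = ω²r. Setting ω²r = 77.1g:
ω = √(77.1g / r) = √(77.1 × 10.0 / 0.457) = √1687 = 41.07 rad/s.

41.1 rad/s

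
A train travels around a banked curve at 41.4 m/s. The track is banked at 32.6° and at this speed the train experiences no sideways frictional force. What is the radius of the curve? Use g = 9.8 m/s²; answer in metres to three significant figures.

Frictionless banking: tanθ = v²/(rg), so r = v²/(g tanθ).
r = (41.4)²/(9.8 × tan 32.6°) = 1714/(9.8 × 0.6395) = 1714/6.267 = 273.5 m.

273 m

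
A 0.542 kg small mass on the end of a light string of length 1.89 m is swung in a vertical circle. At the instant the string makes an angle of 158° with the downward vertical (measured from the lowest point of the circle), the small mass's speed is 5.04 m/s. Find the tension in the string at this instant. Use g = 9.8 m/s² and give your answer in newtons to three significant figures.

Take the radial direction toward the centre of the circle as positive. The component of the weight along the string toward the centre is −mg cos φ (φ measured from the bottom), so Newton's second law along the string gives T − mg cos φ = m v²/r.
cos 158° = -0.9272, so T = m(v²/r + g cos φ) = 0.542 × ((5.04)²/1.89 + 9.8 × -0.9272) = 0.542 × (13.44 + (-9.086)) = 0.542 × 4.354 = 2.360 N.

2.36 N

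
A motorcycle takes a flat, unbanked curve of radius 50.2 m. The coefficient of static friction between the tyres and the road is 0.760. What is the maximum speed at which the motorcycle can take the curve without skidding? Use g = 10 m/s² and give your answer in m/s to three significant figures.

19.5 m/s

On a flat curve, static friction is the only horizontal force, so it must supply the full centripetal force: μ_s m g = m v²/r.
Mass cancels: v_max = √(μ_s g r) = √(0.760 × 10.0 × 50.2) = √381.5 = 19.53 m/s.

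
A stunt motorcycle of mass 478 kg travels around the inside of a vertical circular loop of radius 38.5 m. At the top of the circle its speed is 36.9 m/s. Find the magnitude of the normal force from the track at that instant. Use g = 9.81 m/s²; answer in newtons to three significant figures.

At the top, both N and the weight mg point inward (toward the centre), so N + mg = mv²/r.
N = m(v²/r − g) = 478 × ((36.9)²/38.5 − 9.81) = 478 × (35.37 − 9.81) = 478 × 25.56 = 12220 N.

12200 N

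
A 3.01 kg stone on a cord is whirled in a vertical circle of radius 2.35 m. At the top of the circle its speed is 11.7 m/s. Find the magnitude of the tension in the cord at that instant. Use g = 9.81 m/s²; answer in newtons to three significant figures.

At the top, both T and the weight mg point inward (toward the centre), so T + mg = mv²/r.
T = m(v²/r − g) = 3.01 × ((11.7)²/2.35 − 9.81) = 3.01 × (58.25 − 9.81) = 3.01 × 48.44 = 145.8 N.

146 N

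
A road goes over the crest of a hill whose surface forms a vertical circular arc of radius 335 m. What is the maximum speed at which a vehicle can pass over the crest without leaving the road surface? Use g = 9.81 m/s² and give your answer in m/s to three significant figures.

At the crest the centre of the circle is below the vehicle, so the net downward (centripetal) force is mg − N = mv²/r.
The vehicle leaves the road when N → 0, giving v_max = √(g r) = √(9.81 × 335) = 57.33 m/s.

57.3 m/s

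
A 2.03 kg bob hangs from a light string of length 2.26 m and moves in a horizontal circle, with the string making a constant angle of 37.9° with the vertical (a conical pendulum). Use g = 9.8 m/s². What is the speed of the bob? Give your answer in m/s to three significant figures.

3.25 m/s

The radius of the circle is r = L sinθ = 2.26 × sin 37.9° = 1.388 m.
Horizontally T sinθ = mv²/r and vertically T cosθ = mg, so tanθ = v²/(rg).
v = √(r g tanθ) = √(1.388 × 9.8 × 0.7785) = √10.59 = 3.254 m/s.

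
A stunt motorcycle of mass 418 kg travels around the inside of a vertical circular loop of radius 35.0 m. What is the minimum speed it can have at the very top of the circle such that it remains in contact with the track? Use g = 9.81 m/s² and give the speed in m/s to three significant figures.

18.5 m/s

At the highest point the centre is directly below, so both the weight and N act inward: N + mg = mv²/r.
At minimum speed N → 0, so mg = mv_min²/r ⇒ v_min = √(g r) = √(9.81 × 35.0) = 18.53 m/s.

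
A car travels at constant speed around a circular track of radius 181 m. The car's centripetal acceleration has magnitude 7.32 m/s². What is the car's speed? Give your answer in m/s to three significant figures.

a_c = v²/r ⇒ v = √(a_c · r) = √(7.32 × 181) = √1325 = 36.40 m/s.

36.4 m/s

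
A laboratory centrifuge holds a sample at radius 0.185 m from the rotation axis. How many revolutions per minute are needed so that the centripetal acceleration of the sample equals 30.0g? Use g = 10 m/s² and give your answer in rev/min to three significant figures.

Require ω²r = 30.0g, so ω = √(30.0 × 10.0/0.185) = 40.27 rad/s.
In rev/min: ω × 60/(2π) = 40.27 × 60/(2π) = 384.5 rev/min.

385 rev/min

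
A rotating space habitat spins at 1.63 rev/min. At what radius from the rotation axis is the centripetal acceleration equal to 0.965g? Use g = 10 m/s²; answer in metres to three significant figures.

ω = 1.63 rev/min × 2π/60 = 0.1707 rad/s.
a_c = ω²r = 0.965g ⇒ r = 0.965 × 10.0 / (0.1707)² = 9.650/0.02914 = 331.2 m.

331 m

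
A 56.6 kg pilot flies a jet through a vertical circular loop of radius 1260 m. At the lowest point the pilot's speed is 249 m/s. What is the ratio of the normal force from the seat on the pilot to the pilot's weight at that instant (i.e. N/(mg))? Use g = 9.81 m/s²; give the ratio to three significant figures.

At the bottom, N − mg = mv²/r, so N = m(v²/r + g) and N/(mg) = v²/(rg) + 1 = (249)²/(1260 × 9.81) + 1 = 5.016 + 1 = 6.016.

6.02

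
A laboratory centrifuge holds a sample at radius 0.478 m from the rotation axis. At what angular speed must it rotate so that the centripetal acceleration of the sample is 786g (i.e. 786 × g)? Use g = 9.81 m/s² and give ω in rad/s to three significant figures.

Centripetal acceleration a_c = ω²r. Setting ω²r = 786g:
ω = √(786g / r) = √(786 × 9.81 / 0.478) = √16130 = 127.0 rad/s.

127 rad/s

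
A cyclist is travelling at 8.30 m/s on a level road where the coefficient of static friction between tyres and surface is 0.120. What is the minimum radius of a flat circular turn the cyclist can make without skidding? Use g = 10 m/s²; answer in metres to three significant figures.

57.4 m

At the limit, μ_s m g = m v²/r, so r_min = v²/(μ_s g) = (8.30)²/(0.120 × 10.0) = 68.89/1.200 = 57.41 m.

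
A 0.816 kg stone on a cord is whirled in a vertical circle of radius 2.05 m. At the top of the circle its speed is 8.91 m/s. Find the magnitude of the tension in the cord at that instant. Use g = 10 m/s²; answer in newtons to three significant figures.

23.4 N

At the top, both T and the weight mg point inward (toward the centre), so T + mg = mv²/r.
T = m(v²/r − g) = 0.816 × ((8.91)²/2.05 − 10.0) = 0.816 × (38.73 − 10.0) = 0.816 × 28.73 = 23.44 N.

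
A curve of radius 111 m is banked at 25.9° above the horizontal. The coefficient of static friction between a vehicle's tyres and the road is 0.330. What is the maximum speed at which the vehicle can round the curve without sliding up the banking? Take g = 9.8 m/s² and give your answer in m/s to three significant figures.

32.5 m/s

At the maximum speed, friction acts down the slope at its limiting value f = μN. Radially (horizontal, toward centre): N sinθ + μN cosθ = mv²/r. Vertically: N cosθ − μN sinθ = mg.
Dividing: v² = r g (sinθ + μcosθ)/(cosθ − μsinθ).
sinθ + μcosθ = 0.4368 + 0.330×0.8996 = 0.7337; cosθ − μsinθ = 0.8996 − 0.330×0.4368 = 0.7554.
v² = 111 × 9.8 × 0.7337/0.7554 = 1056 m²/s², so v = 32.50 m/s.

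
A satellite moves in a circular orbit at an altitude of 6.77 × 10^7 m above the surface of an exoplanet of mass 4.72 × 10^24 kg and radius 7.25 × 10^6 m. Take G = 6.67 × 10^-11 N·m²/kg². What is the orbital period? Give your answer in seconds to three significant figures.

r = R + h = 7.25 × 10^6 + 6.77 × 10^7 = 7.495 × 10^7 m. Gravity provides the centripetal force: G M m / r² = m v² / r ⇒ v = √(GM/r) = 2050 m/s.
T = 2πr/v = 2π × 7.495 × 10^7 / 2050 = 229800 s.

230000 s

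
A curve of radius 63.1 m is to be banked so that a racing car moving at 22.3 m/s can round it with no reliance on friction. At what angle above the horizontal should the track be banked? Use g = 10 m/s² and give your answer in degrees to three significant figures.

For a frictionless banked turn: horizontally N sinθ = mv²/r and vertically N cosθ = mg.
Dividing: tanθ = v²/(r g) = (22.3)²/(63.1 × 10.0) = 497.3/631.0 = 0.7881.
θ = arctan(0.7881) = 38.24°.

38.2°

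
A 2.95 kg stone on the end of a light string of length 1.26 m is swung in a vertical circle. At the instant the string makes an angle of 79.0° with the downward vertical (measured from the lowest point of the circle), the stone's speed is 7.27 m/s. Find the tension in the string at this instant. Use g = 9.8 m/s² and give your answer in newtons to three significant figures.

129 N

Take the radial direction toward the centre of the circle as positive. The component of the weight along the string toward the centre is −mg cos φ (φ measured from the bottom), so Newton's second law along the string gives T − mg cos φ = m v²/r.
cos 79.0° = 0.1908, so T = m(v²/r + g cos φ) = 2.95 × ((7.27)²/1.26 + 9.8 × 0.1908) = 2.95 × (41.95 + (1.870)) = 2.95 × 43.82 = 129.3 N.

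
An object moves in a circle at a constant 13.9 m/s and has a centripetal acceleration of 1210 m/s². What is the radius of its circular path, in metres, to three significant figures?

0.160 m

a_c = v²/r ⇒ r = v²/a_c = (13.9)²/1210 = 193.2/1210 = 0.1597 m.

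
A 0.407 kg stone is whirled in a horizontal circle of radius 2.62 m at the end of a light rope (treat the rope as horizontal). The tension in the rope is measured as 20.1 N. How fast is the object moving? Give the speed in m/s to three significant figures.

11.4 m/s

T = m v²/r ⇒ v = √(T r / m) = √(20.1 × 2.62 / 0.407) = √129.4 = 11.38 m/s.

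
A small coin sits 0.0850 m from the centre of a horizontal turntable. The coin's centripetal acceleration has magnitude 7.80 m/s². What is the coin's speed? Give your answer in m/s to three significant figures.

a_c = v²/r ⇒ v = √(a_c · r) = √(7.80 × 0.0850) = √0.6630 = 0.8142 m/s.

0.814 m/s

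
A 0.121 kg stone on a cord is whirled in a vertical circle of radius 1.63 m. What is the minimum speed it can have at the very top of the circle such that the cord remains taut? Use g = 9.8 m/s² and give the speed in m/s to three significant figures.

At the top, both weight mg and T point toward the centre: T + mg = mv²/r.
At minimum speed T → 0, so mg = mv_min²/r ⇒ v_min = √(g r) = √(9.8 × 1.63) = 3.997 m/s.

4.00 m/s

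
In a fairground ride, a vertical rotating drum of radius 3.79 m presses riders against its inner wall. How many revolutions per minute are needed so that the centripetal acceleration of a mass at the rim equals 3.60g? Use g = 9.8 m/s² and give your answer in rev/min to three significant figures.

29.1 rev/min

Require ω²r = 3.60g, so ω = √(3.60 × 9.8/3.79) = 3.051 rad/s.
In rev/min: ω × 60/(2π) = 3.051 × 60/(2π) = 29.14 rev/min.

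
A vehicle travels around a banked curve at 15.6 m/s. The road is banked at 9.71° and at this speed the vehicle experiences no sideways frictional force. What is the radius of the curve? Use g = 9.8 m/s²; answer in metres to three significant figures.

145 m

Frictionless banking: tanθ = v²/(rg), so r = v²/(g tanθ).
r = (15.6)²/(9.8 × tan 9.71°) = 243.4/(9.8 × 0.1711) = 243.4/1.677 = 145.1 m.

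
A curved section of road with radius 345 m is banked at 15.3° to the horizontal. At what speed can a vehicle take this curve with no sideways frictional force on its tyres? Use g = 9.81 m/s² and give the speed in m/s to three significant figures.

On a frictionless banked curve, N sinθ = mv²/r and N cosθ = mg, so tanθ = v²/(rg).
v = √(r g tanθ) = √(345 × 9.81 × tan 15.3°) = √(345 × 9.81 × 0.2736) = √925.9 = 30.43 m/s.

30.4 m/s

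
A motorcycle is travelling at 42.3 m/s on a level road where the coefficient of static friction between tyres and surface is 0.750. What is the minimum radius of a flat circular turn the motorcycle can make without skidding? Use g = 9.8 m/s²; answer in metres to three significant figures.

243 m

At the limit, μ_s m g = m v²/r, so r_min = v²/(μ_s g) = (42.3)²/(0.750 × 9.8) = 1789/7.350 = 243.4 m.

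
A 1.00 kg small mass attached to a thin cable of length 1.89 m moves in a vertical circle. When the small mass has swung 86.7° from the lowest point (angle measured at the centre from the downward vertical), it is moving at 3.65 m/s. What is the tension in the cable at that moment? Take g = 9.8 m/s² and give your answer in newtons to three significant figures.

7.61 N

Take the radial direction toward the centre of the circle as positive. The component of the weight along the string toward the centre is −mg cos φ (φ measured from the bottom), so Newton's second law along the string gives T − mg cos φ = m v²/r.
cos 86.7° = 0.05756, so T = m(v²/r + g cos φ) = 1.00 × ((3.65)²/1.89 + 9.8 × 0.05756) = 1.00 × (7.049 + (0.5641)) = 1.00 × 7.613 = 7.613 N.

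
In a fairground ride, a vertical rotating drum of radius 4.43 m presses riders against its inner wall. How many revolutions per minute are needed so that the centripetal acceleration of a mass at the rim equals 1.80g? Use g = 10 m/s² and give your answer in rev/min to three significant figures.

Require ω²r = 1.80g, so ω = √(1.80 × 10.0/4.43) = 2.016 rad/s.
In rev/min: ω × 60/(2π) = 2.016 × 60/(2π) = 19.25 rev/min.

19.2 rev/min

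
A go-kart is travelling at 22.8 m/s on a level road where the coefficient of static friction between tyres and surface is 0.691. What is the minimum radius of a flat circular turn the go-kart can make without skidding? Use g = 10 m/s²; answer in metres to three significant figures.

At the limit, μ_s m g = m v²/r, so r_min = v²/(μ_s g) = (22.8)²/(0.691 × 10.0) = 519.8/6.910 = 75.23 m.

75.2 m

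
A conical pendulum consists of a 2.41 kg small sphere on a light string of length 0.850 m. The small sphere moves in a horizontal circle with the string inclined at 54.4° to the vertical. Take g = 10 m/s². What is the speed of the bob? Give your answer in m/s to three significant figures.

The radius of the circle is r = L sinθ = 0.850 × sin 54.4° = 0.6911 m.
Horizontally T sinθ = mv²/r and vertically T cosθ = mg, so tanθ = v²/(rg).
v = √(r g tanθ) = √(0.6911 × 10.0 × 1.397) = √9.654 = 3.107 m/s.

3.11 m/s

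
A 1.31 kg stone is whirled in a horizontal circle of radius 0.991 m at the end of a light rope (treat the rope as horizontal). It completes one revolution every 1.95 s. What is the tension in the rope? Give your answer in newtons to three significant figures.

v = 2πr/T = 2π × 0.991/1.95 = 3.193 m/s.
The tension is the only horizontal force, so it supplies the full centripetal force: T = m v²/r = 1.31 × (3.193)²/0.991 = 1.31 × 10.20/0.991 = 13.48 N.

13.5 N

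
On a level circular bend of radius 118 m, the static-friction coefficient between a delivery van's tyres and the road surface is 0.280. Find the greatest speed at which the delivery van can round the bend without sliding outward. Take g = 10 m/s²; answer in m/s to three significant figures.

18.2 m/s

The only inward force on a level bend is static friction, so at the limit f_s = μ_s N = μ_s m g = m v²/r.
Mass cancels: v_max = √(μ_s g r) = √(0.280 × 10.0 × 118) = √330.4 = 18.18 m/s.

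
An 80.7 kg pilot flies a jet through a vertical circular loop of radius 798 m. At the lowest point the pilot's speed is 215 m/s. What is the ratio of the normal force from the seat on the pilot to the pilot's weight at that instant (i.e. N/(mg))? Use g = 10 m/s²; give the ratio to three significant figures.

6.79

At the bottom, N − mg = mv²/r, so N = m(v²/r + g) and N/(mg) = v²/(rg) + 1 = (215)²/(798 × 10.0) + 1 = 5.793 + 1 = 6.793.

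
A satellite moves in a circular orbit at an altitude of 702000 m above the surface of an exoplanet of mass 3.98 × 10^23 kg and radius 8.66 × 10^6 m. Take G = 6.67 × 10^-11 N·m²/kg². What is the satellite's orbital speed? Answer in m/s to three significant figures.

1680 m/s

Orbital radius r = R + h = 8.66 × 10^6 + 702000 = 9.362 × 10^6 m.
Gravity supplies the centripetal force: G M m / r² = m v² / r, so v = √(GM/r).
v = √(6.67 × 10^-11 × 3.98 × 10^23 / 9.362 × 10^6) = √(2.836 × 10^6) = 1684 m/s.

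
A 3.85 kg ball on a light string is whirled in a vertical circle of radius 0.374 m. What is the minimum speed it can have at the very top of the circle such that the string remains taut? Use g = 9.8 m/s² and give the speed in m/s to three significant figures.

At the highest point the centre is directly below, so both the weight and T act inward: T + mg = mv²/r.
At minimum speed T → 0, so mg = mv_min²/r ⇒ v_min = √(g r) = √(9.8 × 0.374) = 1.914 m/s.

1.91 m/s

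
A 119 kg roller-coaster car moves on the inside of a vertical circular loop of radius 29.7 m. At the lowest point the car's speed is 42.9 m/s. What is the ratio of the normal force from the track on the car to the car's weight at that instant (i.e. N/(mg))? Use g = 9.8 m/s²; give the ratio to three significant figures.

At the bottom, N − mg = mv²/r, so N = m(v²/r + g) and N/(mg) = v²/(rg) + 1 = (42.9)²/(29.7 × 9.8) + 1 = 6.323 + 1 = 7.323.

7.32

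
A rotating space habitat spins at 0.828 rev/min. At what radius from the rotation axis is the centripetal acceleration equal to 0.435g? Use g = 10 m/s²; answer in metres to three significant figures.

579 m

ω = 0.828 rev/min × 2π/60 = 0.08671 rad/s.
a_c = ω²r = 0.435g ⇒ r = 0.435 × 10.0 / (0.08671)² = 4.350/0.007518 = 578.6 m.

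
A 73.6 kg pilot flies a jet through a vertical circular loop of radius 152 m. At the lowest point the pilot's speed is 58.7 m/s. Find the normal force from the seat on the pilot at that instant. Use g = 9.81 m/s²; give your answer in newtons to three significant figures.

At the lowest point, N points up (toward the centre) and the weight mg points down (away from the centre), so the net inward force is N − mg = mv²/r.
N = m(v²/r + g) = 73.6 × ((58.7)²/152 + 9.81) = 73.6 × (22.67 + 9.81) = 73.6 × 32.48 = 2390 N.

2390 N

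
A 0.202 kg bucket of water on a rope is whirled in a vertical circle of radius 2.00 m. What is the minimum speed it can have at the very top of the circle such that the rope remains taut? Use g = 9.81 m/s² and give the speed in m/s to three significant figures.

At the top, both weight mg and T point toward the centre: T + mg = mv²/r.
At minimum speed T → 0, so mg = mv_min²/r ⇒ v_min = √(g r) = √(9.81 × 2.00) = 4.429 m/s.

4.43 m/s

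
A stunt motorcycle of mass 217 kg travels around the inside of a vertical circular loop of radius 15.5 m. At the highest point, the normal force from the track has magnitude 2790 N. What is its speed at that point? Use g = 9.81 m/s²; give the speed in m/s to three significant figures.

18.7 m/s

At the top, N + mg = mv²/r, so v = √(r(N/m + g)) = √(15.5 × (2790/217 + 9.81)) = √(15.5 × 22.67) = √351.3 = 18.74 m/s.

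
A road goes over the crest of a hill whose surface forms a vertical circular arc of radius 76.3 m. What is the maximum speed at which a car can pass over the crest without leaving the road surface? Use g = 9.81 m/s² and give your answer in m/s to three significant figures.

At the crest the centre of the circle is below the car, so the net downward (centripetal) force is mg − N = mv²/r.
The car leaves the road when N → 0, giving v_max = √(g r) = √(9.81 × 76.3) = 27.36 m/s.

27.4 m/s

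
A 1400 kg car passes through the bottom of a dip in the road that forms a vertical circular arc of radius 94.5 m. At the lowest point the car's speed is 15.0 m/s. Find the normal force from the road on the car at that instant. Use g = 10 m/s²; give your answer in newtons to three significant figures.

At the lowest point, N points up (toward the centre) and the weight mg points down (away from the centre), so the net inward force is N − mg = mv²/r.
N = m(v²/r + g) = 1400 × ((15.0)²/94.5 + 10.0) = 1400 × (2.381 + 10.0) = 1400 × 12.38 = 17330 N.

17300 N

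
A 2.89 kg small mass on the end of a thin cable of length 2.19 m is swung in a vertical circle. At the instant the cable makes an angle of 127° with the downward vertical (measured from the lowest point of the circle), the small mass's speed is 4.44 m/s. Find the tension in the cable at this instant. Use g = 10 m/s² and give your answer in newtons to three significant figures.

8.62 N

Take the radial direction toward the centre of the circle as positive. The component of the weight along the string toward the centre is −mg cos φ (φ measured from the bottom), so Newton's second law along the string gives T − mg cos φ = m v²/r.
cos 127° = -0.6018, so T = m(v²/r + g cos φ) = 2.89 × ((4.44)²/2.19 + 10.0 × -0.6018) = 2.89 × (9.002 + (-6.018)) = 2.89 × 2.983 = 8.622 N.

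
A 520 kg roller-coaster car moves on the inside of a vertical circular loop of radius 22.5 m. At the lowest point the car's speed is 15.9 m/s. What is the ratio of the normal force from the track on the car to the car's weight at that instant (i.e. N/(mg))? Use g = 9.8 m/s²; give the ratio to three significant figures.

2.15

At the bottom, N − mg = mv²/r, so N = m(v²/r + g) and N/(mg) = v²/(rg) + 1 = (15.9)²/(22.5 × 9.8) + 1 = 1.147 + 1 = 2.147.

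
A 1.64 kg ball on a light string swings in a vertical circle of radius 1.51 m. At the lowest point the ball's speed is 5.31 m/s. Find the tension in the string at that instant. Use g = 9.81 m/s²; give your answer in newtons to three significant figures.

46.7 N

At the lowest point, T points up (toward the centre) and the weight mg points down (away from the centre), so the net inward force is T − mg = mv²/r.
T = m(v²/r + g) = 1.64 × ((5.31)²/1.51 + 9.81) = 1.64 × (18.67 + 9.81) = 1.64 × 28.48 = 46.71 N.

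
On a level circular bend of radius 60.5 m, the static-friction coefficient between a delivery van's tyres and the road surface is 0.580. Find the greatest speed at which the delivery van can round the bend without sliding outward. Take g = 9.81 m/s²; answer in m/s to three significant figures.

The only inward force on a level bend is static friction, so at the limit f_s = μ_s N = μ_s m g = m v²/r.
Mass cancels: v_max = √(μ_s g r) = √(0.580 × 9.81 × 60.5) = √344.2 = 18.55 m/s.

18.6 m/s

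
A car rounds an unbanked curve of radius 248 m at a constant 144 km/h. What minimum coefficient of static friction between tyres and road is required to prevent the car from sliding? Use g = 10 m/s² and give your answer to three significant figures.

v = 144/3.6 = 40.00 m/s.
Friction provides the centripetal force: μ_s m g = m v²/r, so μ_s = v²/(g r) = (40.00)²/(10.0 × 248) = 1600/2480 = 0.6452.

0.645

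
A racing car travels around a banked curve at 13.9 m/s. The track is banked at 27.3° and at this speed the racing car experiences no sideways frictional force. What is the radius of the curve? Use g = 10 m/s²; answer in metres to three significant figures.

Frictionless banking: tanθ = v²/(rg), so r = v²/(g tanθ).
r = (13.9)²/(10.0 × tan 27.3°) = 193.2/(10.0 × 0.5161) = 193.2/5.161 = 37.43 m.

37.4 m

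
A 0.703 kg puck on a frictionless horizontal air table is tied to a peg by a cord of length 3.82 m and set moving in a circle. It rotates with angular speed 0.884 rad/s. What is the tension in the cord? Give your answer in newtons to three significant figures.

v = ωr = 0.884 × 3.82 = 3.377 m/s.
The tension is the only horizontal force, so it supplies the full centripetal force: T = m v²/r = 0.703 × (3.377)²/3.82 = 0.703 × 11.40/3.82 = 2.099 N.

2.10 N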